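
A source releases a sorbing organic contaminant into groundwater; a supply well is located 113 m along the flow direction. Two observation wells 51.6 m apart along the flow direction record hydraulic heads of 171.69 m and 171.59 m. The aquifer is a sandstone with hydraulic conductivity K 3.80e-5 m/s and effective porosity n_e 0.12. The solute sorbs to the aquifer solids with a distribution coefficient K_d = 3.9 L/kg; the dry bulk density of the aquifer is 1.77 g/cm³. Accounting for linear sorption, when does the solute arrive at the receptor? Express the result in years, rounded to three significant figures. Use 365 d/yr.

Hydraulic gradient i = (171.69 − 171.59) / 51.6 = 0.10 / 51.6 = 0.001938
K = 3.80e-5 m/s × 86400 s/d = 3.283 m/d
Darcy flux q = K·i = 3.283 × 0.001938 = 0.006363 m/d
v = Ki/n = 3.283·0.001938/0.12 = 0.05302 m/d
Retardation R = 1 + ρ_b·K_d/n = 1 + 1.77×3.9/0.12 = 58.53
Contaminant velocity v_c = v/R = 0.05302/58.53 = 9.060e-4 m/d
t = L/v_c = 113/9.060e-4 = 124700 d
   = 124700/365 = 342 yr

342 years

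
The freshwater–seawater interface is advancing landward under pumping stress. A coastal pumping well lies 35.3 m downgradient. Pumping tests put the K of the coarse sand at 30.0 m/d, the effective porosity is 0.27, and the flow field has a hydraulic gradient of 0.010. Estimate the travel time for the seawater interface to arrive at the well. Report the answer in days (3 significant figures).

31.8 days

Specific discharge q = 30.0 × 0.010 = 0.3000 m/d
v_s = q/n_e = 0.3000/0.27 = 1.111 m/d
t = L / v = 35.3 / 1.111 = 31.77 d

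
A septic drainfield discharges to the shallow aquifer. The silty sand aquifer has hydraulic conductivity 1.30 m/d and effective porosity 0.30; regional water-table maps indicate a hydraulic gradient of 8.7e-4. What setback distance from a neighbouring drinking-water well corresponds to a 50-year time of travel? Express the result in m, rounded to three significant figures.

68.8 m

Darcy flux q = K·i = 1.30 × 8.7e-4 = 0.001131 m/d
v_s = q/n_e = 0.001131/0.30 = 0.003770 m/d
T = 50 yr × 365 = 18250 d
L = v × T = 0.003770 × 18250 = 68.80 m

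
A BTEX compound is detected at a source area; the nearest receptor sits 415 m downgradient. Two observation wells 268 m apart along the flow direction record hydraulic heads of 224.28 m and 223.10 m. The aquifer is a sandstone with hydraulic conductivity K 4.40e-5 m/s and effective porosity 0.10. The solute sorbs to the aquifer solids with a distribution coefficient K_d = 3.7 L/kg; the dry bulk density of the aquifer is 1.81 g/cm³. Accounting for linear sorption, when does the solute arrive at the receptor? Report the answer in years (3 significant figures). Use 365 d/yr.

Hydraulic gradient i = (224.28 − 223.10) / 268 = 1.18 / 268 = 0.004403
K = 4.40e-5 m/s × 86400 s/d = 3.802 m/d
q = Ki = 3.802 × 0.004403 = 0.01674 m/d
Average linear velocity = 0.01674 / 0.10 = 0.1674 m/d
Retardation R = 1 + ρ_b·K_d/n = 1 + 1.81×3.7/0.10 = 67.97
Contaminant velocity v_c = v/R = 0.1674/67.97 = 0.002463 m/d
t = L/v_c = 415/0.002463 = 168500 d
   = 168500/365 = 462 yr

462 years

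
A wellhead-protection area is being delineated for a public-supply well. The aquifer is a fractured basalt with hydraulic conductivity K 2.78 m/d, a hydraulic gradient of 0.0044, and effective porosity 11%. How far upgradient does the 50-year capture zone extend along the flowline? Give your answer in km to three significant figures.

Darcy flux q = K·i = 2.78 × 0.0044 = 0.01223 m/d
v_s = q/n_e = 0.01223/0.11 = 0.1112 m/d
T = 50 yr × 365 = 18250 d
L = v × T = 0.1112 × 18250 = 2029 m
   = 2.03 km

2.03 km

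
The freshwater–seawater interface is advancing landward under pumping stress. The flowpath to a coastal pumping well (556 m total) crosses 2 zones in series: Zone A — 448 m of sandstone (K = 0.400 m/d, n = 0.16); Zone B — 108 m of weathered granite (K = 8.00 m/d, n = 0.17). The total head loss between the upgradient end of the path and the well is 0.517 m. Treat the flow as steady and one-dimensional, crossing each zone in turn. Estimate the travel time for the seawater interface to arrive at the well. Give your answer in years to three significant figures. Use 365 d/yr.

541 years

Continuity: the same q passes through each zone, so ΔH = q·Σ(L_j/K_j) — the zones act as resistances in series.
Σ(L/K) = 448/0.400 + 108/8.00 = 1120 + 13.50 = 1134 d
q = ΔH / Σ(L/K) = 0.517 / 1134 = 4.561e-4 m/d (same in every zone)
Zone A: v = q/n = 4.561e-4/0.16 = 0.002851 m/d → t_A = 448/0.002851 = 157200 d
Zone B: v = q/n = 4.561e-4/0.17 = 0.002683 m/d → t_B = 108/0.002683 = 40250 d
Total t = 157200 + 40250 = 197400 d
   = 197400 / 365 = 541 yr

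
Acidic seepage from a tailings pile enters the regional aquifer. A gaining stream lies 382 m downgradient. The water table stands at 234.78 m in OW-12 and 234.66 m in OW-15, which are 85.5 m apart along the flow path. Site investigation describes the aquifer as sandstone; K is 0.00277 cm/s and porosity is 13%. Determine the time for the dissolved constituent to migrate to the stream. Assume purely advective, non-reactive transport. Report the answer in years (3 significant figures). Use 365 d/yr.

40.5 years

Hydraulic gradient i = (234.78 − 234.66) / 85.5 = 0.12 / 85.5 = 0.001404
K = 0.00277 cm/s × 864 = 2.393 m/d
q = Ki = 2.393 × 0.001404 = 0.003359 m/d
Average linear velocity = 0.003359 / 0.13 = 0.02584 m/d
t = L / v = 382 / 0.02584 = 14780 d
   = 14780 / 365 = 40.5 yr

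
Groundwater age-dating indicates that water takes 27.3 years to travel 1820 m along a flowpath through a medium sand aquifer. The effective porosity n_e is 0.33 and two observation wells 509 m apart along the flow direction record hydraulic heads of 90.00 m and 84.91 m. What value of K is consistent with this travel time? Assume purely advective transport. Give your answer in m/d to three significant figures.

6.03 m/d

Hydraulic gradient i = (90.00 − 84.91) / 509 = 5.09 / 509 = 0.01000
t = 27.3 years = 9965 d
v = L / t = 1820 / 9965 = 0.1826 m/d
K = v · n / i = 0.1826 × 0.33 / 0.01000 = 6.03 m/d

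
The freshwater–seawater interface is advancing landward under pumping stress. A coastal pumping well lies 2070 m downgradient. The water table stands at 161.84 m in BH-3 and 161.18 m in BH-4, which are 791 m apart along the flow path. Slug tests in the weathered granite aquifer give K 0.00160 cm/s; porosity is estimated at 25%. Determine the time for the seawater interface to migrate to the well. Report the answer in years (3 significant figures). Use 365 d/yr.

1230 years

Hydraulic gradient i = (161.84 − 161.18) / 791 = 0.66 / 791 = 8.344e-4
K = 0.00160 cm/s × 864 = 1.382 m/d
q = Ki = 1.382 × 8.344e-4 = 0.001153 m/d
v = Ki/n = 1.382·8.344e-4/0.25 = 0.004614 m/d
t = L / v = 2070 / 0.004614 = 448700 d
   = 448700 / 365 = 1230 yr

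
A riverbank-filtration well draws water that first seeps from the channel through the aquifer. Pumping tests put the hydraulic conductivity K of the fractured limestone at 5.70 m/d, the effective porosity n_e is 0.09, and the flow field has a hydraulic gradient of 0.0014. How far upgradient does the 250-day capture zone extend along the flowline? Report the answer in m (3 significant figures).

Darcy flux q = K·i = 5.70 × 0.0014 = 0.007980 m/d
v_s = q/n_e = 0.007980/0.09 = 0.08867 m/d
L = v × T = 0.08867 × 250 = 22.17 m

22.2 m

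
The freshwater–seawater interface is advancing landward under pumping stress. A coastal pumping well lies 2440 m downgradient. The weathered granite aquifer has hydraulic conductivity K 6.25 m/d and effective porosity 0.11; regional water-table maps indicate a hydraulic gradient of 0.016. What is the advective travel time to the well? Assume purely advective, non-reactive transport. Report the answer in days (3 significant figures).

Darcy flux q = K·i = 6.25 × 0.016 = 0.1000 m/d
Seepage velocity v = q / n = 0.1000 / 0.11 = 0.9091 m/d
t = L / v = 2440 / 0.9091 = 2684 d

2680 days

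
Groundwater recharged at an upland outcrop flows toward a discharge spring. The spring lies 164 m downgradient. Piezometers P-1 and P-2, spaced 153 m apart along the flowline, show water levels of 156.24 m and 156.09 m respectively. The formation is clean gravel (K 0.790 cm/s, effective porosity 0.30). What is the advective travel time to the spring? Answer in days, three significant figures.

73.5 days

Hydraulic gradient i = (156.24 − 156.09) / 153 = 0.15 / 153 = 9.804e-4
K = 0.790 cm/s × 864 = 682.6 m/d
q = Ki = 682.6 × 9.804e-4 = 0.6692 m/d
Average linear velocity = 0.6692 / 0.30 = 2.231 m/d
t = L / v = 164 / 2.231 = 73.52 d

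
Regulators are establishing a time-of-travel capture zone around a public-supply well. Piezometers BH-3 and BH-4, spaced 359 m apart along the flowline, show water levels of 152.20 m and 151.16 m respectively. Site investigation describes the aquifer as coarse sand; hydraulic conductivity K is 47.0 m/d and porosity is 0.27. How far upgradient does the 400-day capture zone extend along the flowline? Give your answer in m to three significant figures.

Hydraulic gradient i = (152.20 − 151.16) / 359 = 1.04 / 359 = 0.002897
Specific discharge q = 47.0 × 0.002897 = 0.1362 m/d
Seepage velocity v = q / n = 0.1362 / 0.27 = 0.5043 m/d
L = v × T = 0.5043 × 400 = 201.7 m

202 m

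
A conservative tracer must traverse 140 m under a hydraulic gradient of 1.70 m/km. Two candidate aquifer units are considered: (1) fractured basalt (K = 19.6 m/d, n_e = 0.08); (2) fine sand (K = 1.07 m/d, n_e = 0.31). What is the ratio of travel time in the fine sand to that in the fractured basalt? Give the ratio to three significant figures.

71.0

Unit 1 (fractured basalt): v = 19.6×0.0017/0.08 = 0.4165 m/d, t = 140/0.4165 = 336.1 d
Unit 2 (fine sand): v = 1.07×0.0017/0.31 = 0.005868 m/d, t = 140/0.005868 = 23860 d
t(fine sand) / t(fractured basalt) = 23860/336.1 = 71.0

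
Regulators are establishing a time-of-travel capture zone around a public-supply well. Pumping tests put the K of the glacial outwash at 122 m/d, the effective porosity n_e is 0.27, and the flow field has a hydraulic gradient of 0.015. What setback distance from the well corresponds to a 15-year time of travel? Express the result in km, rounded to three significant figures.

37.1 km

Specific discharge q = 122 × 0.015 = 1.830 m/d
Seepage velocity v = q / n = 1.830 / 0.27 = 6.778 m/d
T = 15 yr × 365 = 5475 d
L = v × T = 6.778 × 5475 = 37110 m
   = 37.1 km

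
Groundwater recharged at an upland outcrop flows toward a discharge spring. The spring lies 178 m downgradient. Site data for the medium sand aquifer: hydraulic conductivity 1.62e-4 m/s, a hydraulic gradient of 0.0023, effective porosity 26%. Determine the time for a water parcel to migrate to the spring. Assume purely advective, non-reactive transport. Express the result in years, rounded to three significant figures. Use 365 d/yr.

3.94 years

K = 1.62e-4 m/s × 86400 s/d = 14.00 m/d
Specific discharge q = 14.00 × 0.0023 = 0.03219 m/d
Seepage velocity v = q / n = 0.03219 / 0.26 = 0.1238 m/d
t = L / v = 178 / 0.1238 = 1438 d
   = 1438 / 365 = 3.94 yr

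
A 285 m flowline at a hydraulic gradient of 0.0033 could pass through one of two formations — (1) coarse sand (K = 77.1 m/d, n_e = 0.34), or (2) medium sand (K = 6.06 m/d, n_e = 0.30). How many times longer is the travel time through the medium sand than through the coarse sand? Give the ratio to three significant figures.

11.2

Unit 1 (coarse sand): v = 77.1×0.0033/0.34 = 0.7483 m/d, t = 285/0.7483 = 380.9 d
Unit 2 (medium sand): v = 6.06×0.0033/0.30 = 0.06666 m/d, t = 285/0.06666 = 4275 d
t(medium sand) / t(coarse sand) = 4275/380.9 = 11.2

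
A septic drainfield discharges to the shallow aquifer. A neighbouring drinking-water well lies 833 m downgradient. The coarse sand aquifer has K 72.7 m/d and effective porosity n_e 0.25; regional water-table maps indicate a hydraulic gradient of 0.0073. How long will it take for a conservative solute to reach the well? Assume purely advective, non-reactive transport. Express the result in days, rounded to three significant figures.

Specific discharge q = 72.7 × 0.0073 = 0.5307 m/d
Average linear velocity = 0.5307 / 0.25 = 2.123 m/d
t = L / v = 833 / 2.123 = 392.4 d

392 days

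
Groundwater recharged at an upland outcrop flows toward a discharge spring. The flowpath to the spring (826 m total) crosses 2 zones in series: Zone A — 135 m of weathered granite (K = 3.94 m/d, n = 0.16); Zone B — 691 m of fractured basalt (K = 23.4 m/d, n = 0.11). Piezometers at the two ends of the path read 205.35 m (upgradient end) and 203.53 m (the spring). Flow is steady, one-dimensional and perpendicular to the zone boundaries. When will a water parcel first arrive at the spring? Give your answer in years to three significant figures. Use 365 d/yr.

Total head drop ΔH = 205.35 − 203.53 = 1.82 m
Continuity: the same q passes through each zone, so ΔH = q·Σ(L_j/K_j) — the zones act as resistances in series.
Σ(L/K) = 135/3.94 + 691/23.4 = 34.26 + 29.53 = 63.79 d
q = ΔH / Σ(L/K) = 1.82 / 63.79 = 0.02853 m/d (same in every zone)
Zone A: v = q/n = 0.02853/0.16 = 0.1783 m/d → t_A = 135/0.1783 = 757.1 d
Zone B: v = q/n = 0.02853/0.11 = 0.2594 m/d → t_B = 691/0.2594 = 2664 d
Total t = 757.1 + 2664 = 3421 d
   = 3421 / 365 = 9.37 yr

9.37 years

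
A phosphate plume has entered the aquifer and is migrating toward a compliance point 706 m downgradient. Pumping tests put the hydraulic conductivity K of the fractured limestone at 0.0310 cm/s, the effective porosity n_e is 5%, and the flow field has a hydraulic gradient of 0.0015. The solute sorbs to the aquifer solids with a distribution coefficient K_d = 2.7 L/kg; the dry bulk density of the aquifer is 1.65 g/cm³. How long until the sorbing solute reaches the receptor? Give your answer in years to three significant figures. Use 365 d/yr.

K = 0.0310 cm/s × 864 = 26.78 m/d
Darcy flux q = K·i = 26.78 × 0.0015 = 0.04018 m/d
v_s = q/n_e = 0.04018/0.05 = 0.8035 m/d
Retardation R = 1 + ρ_b·K_d/n = 1 + 1.65×2.7/0.05 = 90.10
Contaminant velocity v_c = v/R = 0.8035/90.10 = 0.008918 m/d
t = L/v_c = 706/0.008918 = 79160 d
   = 79160/365 = 217 yr

217 years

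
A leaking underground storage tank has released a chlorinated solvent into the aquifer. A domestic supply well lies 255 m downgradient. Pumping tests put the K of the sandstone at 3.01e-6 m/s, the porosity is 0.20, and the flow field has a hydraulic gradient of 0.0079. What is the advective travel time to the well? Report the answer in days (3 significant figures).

K = 3.01e-6 m/s × 86400 s/d = 0.2601 m/d
Darcy flux q = K·i = 0.2601 × 0.0079 = 0.002055 m/d
v_s = q/n_e = 0.002055/0.20 = 0.01027 m/d
t = L / v = 255 / 0.01027 = 24820 d

24800 days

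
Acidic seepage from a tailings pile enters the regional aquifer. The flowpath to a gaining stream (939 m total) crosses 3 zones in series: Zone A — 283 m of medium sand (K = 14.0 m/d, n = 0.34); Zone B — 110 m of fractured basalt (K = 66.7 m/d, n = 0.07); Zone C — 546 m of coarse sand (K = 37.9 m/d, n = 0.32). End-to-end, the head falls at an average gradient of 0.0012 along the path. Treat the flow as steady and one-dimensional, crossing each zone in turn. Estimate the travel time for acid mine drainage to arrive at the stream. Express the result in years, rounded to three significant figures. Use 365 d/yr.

24.6 years

Steady 1-D flow in series ⇒ the Darcy flux q is identical in every zone and the zone head losses add (resistances L/K in series).
Σ(L/K) = 283/14.0 + 110/66.7 + 546/37.9 = 20.21 + 1.649 + 14.41 = 36.27 d
K_eq = L_total / Σ(L/K) = 939 / 36.27 = 25.89 m/d
q = K_eq · i = 25.89 × 0.0012 = 0.03107 m/d (same in every zone)
Zone A: v = q/n = 0.03107/0.34 = 0.09137 m/d → t_A = 283/0.09137 = 3097 d
Zone B: v = q/n = 0.03107/0.07 = 0.4438 m/d → t_B = 110/0.4438 = 247.9 d
Zone C: v = q/n = 0.03107/0.32 = 0.09708 m/d → t_C = 546/0.09708 = 5624 d
Total t = 3097 + 247.9 + 5624 = 8969 d
   = 8969 / 365 = 24.6 yr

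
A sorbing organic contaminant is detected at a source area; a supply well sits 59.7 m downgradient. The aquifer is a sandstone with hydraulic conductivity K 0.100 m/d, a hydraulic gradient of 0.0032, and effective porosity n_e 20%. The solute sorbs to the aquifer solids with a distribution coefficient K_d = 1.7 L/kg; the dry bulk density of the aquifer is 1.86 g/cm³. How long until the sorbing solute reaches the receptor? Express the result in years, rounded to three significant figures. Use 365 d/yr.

1720 years

Darcy flux q = K·i = 0.100 × 0.0032 = 3.200e-4 m/d
Seepage velocity v = q / n = 3.200e-4 / 0.20 = 0.001600 m/d
Retardation R = 1 + ρ_b·K_d/n = 1 + 1.86×1.7/0.20 = 16.81
Contaminant velocity v_c = v/R = 0.001600/16.81 = 9.518e-5 m/d
t = L/v_c = 59.7/9.518e-5 = 627200 d
   = 627200/365 = 1720 yr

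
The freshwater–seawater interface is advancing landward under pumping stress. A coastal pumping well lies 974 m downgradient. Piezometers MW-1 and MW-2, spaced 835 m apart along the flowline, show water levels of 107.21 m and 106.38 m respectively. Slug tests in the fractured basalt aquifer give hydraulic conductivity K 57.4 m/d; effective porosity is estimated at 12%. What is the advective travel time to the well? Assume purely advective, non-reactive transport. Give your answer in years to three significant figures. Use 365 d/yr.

Hydraulic gradient i = (107.21 − 106.38) / 835 = 0.83 / 835 = 9.940e-4
Darcy flux q = K·i = 57.4 × 9.940e-4 = 0.05706 m/d
v_s = q/n_e = 0.05706/0.12 = 0.4755 m/d
t = L / v = 974 / 0.4755 = 2049 d
   = 2049 / 365 = 5.61 yr

5.61 years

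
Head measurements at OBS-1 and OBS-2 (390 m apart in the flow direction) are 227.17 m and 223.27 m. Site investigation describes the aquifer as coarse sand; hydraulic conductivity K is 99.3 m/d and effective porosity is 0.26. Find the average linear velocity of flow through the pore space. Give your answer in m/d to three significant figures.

3.82 m/d

Hydraulic gradient i = (227.17 − 223.27) / 390 = 3.90 / 390 = 0.01000
Specific discharge q = 99.3 × 0.01000 = 0.9930 m/d
Average linear velocity = 0.9930 / 0.26 = 3.819 m/d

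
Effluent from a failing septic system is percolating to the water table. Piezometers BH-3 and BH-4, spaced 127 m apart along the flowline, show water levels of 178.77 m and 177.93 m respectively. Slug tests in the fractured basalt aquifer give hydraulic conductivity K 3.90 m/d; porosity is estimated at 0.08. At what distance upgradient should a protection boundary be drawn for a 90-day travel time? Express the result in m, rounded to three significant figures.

29.0 m

Hydraulic gradient i = (178.77 − 177.93) / 127 = 0.84 / 127 = 0.006614
Specific discharge q = 3.90 × 0.006614 = 0.02580 m/d
Average linear velocity = 0.02580 / 0.08 = 0.3224 m/d
L = v × T = 0.3224 × 90 = 29.02 m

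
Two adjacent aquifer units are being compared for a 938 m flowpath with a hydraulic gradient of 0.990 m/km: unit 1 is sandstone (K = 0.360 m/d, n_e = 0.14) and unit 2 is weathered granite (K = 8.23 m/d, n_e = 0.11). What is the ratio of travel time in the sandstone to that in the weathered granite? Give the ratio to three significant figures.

Unit 1 (sandstone): v = 0.360×9.9e-4/0.14 = 0.002546 m/d, t = 938/0.002546 = 368500 d
Unit 2 (weathered granite): v = 8.23×9.9e-4/0.11 = 0.07407 m/d, t = 938/0.07407 = 12660 d
t(sandstone) / t(weathered granite) = 368500/12660 = 29.1

29.1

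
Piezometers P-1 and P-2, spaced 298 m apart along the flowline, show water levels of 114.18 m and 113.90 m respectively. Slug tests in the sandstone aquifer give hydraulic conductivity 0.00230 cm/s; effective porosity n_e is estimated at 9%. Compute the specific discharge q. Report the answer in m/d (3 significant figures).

0.00187 m/d

Hydraulic gradient i = (114.18 − 113.90) / 298 = 0.28 / 298 = 9.396e-4
K = 0.00230 cm/s × 864 = 1.987 m/d
Darcy flux q = K·i = 1.987 × 9.396e-4 = 0.001867 m/d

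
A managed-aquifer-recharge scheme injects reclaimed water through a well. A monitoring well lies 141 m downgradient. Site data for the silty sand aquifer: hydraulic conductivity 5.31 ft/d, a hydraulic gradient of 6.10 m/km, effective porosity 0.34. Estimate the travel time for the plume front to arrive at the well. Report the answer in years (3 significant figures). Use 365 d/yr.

13.3 years

K = 5.31 ft/d × 0.3048 = 1.618 m/d
Specific discharge q = 1.618 × 0.0061 = 0.009873 m/d
Average linear velocity = 0.009873 / 0.34 = 0.02904 m/d
t = L / v = 141 / 0.02904 = 4856 d
   = 4856 / 365 = 13.3 yr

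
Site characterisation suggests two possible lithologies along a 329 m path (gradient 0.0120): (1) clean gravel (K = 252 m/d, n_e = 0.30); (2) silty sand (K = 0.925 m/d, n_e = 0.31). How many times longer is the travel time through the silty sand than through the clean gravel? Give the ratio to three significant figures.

282

Unit 1 (clean gravel): v = 252×0.012/0.30 = 10.08 m/d, t = 329/10.08 = 32.64 d
Unit 2 (silty sand): v = 0.925×0.012/0.31 = 0.03581 m/d, t = 329/0.03581 = 9188 d
t(silty sand) / t(clean gravel) = 9188/32.64 = 282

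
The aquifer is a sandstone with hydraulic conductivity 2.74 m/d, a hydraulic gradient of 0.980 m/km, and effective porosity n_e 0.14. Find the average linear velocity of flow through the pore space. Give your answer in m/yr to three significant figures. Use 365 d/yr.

q = Ki = 2.74 × 9.8e-4 = 0.002685 m/d
Average linear velocity = 0.002685 / 0.14 = 0.01918 m/d
   = 0.01918 × 365 = 7.00 m/yr

7.00 m/yr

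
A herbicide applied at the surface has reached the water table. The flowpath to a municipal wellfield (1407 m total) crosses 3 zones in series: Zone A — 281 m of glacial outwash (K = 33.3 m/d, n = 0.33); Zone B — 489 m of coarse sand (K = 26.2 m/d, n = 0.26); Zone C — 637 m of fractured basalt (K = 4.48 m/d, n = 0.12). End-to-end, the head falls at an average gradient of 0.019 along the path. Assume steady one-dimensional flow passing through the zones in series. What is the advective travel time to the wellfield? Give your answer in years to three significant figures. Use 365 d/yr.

Continuity: the same q passes through each zone, so ΔH = q·Σ(L_j/K_j) — the zones act as resistances in series.
Σ(L/K) = 281/33.3 + 489/26.2 + 637/4.48 = 8.438 + 18.66 + 142.2 = 169.3 d
K_eq = L_total / Σ(L/K) = 1407 / 169.3 = 8.311 m/d
q = K_eq · i = 8.311 × 0.019 = 0.1579 m/d (same in every zone)
Zone A: v = q/n = 0.1579/0.33 = 0.4785 m/d → t_A = 281/0.4785 = 587.2 d
Zone B: v = q/n = 0.1579/0.26 = 0.6074 m/d → t_B = 489/0.6074 = 805.1 d
Zone C: v = q/n = 0.1579/0.12 = 1.316 m/d → t_C = 637/1.316 = 484.1 d
Total t = 587.2 + 805.1 + 484.1 = 1876 d
   = 1876 / 365 = 5.14 yr

5.14 years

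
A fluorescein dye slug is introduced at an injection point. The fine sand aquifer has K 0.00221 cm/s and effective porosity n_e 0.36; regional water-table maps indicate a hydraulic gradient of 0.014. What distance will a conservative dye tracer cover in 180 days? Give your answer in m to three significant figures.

K = 0.00221 cm/s × 864 = 1.909 m/d
q = Ki = 1.909 × 0.014 = 0.02673 m/d
Average linear velocity = 0.02673 / 0.36 = 0.07426 m/d
L = v × T = 0.07426 × 180 = 13.37 m

13.4 m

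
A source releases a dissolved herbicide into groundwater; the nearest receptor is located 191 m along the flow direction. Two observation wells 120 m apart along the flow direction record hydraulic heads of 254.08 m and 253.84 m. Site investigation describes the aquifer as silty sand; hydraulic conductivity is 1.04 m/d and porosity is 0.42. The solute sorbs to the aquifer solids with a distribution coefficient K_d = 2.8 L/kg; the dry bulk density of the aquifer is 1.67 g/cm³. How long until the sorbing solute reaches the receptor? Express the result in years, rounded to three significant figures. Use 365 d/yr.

Hydraulic gradient i = (254.08 − 253.84) / 120 = 0.24 / 120 = 0.002000
q = Ki = 1.04 × 0.002000 = 0.002080 m/d
v = Ki/n = 1.04·0.002000/0.42 = 0.004952 m/d
Retardation R = 1 + ρ_b·K_d/n = 1 + 1.67×2.8/0.42 = 12.13
Contaminant velocity v_c = v/R = 0.004952/12.13 = 4.082e-4 m/d
t = L/v_c = 191/4.082e-4 = 467900 d
   = 467900/365 = 1280 yr

1280 years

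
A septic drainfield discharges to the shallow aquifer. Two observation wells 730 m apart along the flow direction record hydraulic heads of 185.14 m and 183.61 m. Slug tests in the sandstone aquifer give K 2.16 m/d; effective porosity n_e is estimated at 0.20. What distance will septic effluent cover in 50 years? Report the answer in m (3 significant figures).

413 m

Hydraulic gradient i = (185.14 − 183.61) / 730 = 1.53 / 730 = 0.002096
Specific discharge q = 2.16 × 0.002096 = 0.004527 m/d
v_s = q/n_e = 0.004527/0.20 = 0.02264 m/d
T = 50 yr × 365 = 18250 d
L = v × T = 0.02264 × 18250 = 413.1 m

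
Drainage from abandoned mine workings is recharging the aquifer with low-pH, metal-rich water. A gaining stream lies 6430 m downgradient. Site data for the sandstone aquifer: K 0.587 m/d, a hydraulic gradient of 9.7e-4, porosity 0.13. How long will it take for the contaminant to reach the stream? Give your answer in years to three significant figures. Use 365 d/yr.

4020 years

Specific discharge q = 0.587 × 9.7e-4 = 5.694e-4 m/d
v = Ki/n = 0.587·9.7e-4/0.13 = 0.004380 m/d
t = L / v = 6430 / 0.004380 = 1.468e6 d
   = 1.468e6 / 365 = 4020 yr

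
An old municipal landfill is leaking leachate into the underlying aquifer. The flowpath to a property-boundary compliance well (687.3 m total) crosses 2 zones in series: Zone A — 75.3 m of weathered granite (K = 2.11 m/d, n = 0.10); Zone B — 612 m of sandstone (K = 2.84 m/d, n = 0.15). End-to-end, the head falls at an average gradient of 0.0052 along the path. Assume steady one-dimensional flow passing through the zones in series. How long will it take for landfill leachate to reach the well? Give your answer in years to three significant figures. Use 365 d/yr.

Continuity: the same q passes through each zone, so ΔH = q·Σ(L_j/K_j) — the zones act as resistances in series.
Σ(L/K) = 75.3/2.11 + 612/2.84 = 35.69 + 215.5 = 251.2 d
K_eq = L_total / Σ(L/K) = 687.3 / 251.2 = 2.736 m/d
q = K_eq · i = 2.736 × 0.0052 = 0.01423 m/d (same in every zone)
Zone A: v = q/n = 0.01423/0.10 = 0.1423 m/d → t_A = 75.3/0.1423 = 529.2 d
Zone B: v = q/n = 0.01423/0.15 = 0.09486 m/d → t_B = 612/0.09486 = 6452 d
Total t = 529.2 + 6452 = 6981 d
   = 6981 / 365 = 19.1 yr

19.1 years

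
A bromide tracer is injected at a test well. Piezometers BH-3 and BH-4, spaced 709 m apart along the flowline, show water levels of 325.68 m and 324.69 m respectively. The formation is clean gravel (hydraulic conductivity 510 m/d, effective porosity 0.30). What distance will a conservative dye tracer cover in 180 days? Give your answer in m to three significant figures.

Hydraulic gradient i = (325.68 − 324.69) / 709 = 0.99 / 709 = 0.001396
Darcy flux q = K·i = 510 × 0.001396 = 0.7121 m/d
v = Ki/n = 510·0.001396/0.30 = 2.374 m/d
L = v × T = 2.374 × 180 = 427.3 m

427 m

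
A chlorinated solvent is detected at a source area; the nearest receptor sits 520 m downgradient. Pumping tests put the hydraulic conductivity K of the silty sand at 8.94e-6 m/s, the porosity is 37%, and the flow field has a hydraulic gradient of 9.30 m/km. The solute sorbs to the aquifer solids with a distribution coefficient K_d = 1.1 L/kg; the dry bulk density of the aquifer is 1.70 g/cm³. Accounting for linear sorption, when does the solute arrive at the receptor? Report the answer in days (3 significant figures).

162000 days

K = 8.94e-6 m/s × 86400 s/d = 0.7724 m/d
q = Ki = 0.7724 × 0.0093 = 0.007183 m/d
Seepage velocity v = q / n = 0.007183 / 0.37 = 0.01941 m/d
Retardation R = 1 + ρ_b·K_d/n = 1 + 1.70×1.1/0.37 = 6.054
Contaminant velocity v_c = v/R = 0.01941/6.054 = 0.003207 m/d
t = L/v_c = 520/0.003207 = 162200 d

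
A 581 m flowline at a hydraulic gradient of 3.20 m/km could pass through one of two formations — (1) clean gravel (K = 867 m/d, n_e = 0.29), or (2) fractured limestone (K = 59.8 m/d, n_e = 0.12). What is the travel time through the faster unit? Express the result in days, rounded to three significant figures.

Unit 1 (clean gravel): v = 867×0.0032/0.29 = 9.567 m/d, t = 581/9.567 = 60.73 d
Unit 2 (fractured limestone): v = 59.8×0.0032/0.12 = 1.595 m/d, t = 581/1.595 = 364.3 d
Faster unit: t = 60.7 d

60.7 days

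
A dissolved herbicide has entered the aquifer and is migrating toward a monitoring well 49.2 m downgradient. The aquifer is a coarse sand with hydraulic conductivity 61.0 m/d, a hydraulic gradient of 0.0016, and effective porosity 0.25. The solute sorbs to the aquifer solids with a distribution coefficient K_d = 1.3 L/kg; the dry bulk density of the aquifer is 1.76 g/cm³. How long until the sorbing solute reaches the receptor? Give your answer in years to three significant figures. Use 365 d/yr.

3.51 years

Specific discharge q = 61.0 × 0.0016 = 0.09760 m/d
v = Ki/n = 61.0·0.0016/0.25 = 0.3904 m/d
Retardation R = 1 + ρ_b·K_d/n = 1 + 1.76×1.3/0.25 = 10.15
Contaminant velocity v_c = v/R = 0.3904/10.15 = 0.03846 m/d
t = L/v_c = 49.2/0.03846 = 1279 d
   = 1279/365 = 3.51 yr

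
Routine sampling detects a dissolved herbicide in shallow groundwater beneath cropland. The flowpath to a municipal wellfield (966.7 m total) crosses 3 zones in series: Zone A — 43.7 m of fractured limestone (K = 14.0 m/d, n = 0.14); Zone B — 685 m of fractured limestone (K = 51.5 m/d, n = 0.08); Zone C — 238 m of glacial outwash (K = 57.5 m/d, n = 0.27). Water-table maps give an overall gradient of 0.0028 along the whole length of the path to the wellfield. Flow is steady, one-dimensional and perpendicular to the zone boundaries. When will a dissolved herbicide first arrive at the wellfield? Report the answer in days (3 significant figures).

For zones in series the flux q is common to all zones; the equivalent conductivity is the harmonic (thickness-weighted) mean, K_eq = L_total / Σ(L_j/K_j).
Σ(L/K) = 43.7/14.0 + 685/51.5 + 238/57.5 = 3.121 + 13.30 + 4.139 = 20.56 d
K_eq = L_total / Σ(L/K) = 966.7 / 20.56 = 47.01 m/d
q = K_eq · i = 47.01 × 0.0028 = 0.1316 m/d (same in every zone)
Zone A: v = q/n = 0.1316/0.14 = 0.9403 m/d → t_A = 43.7/0.9403 = 46.47 d
Zone B: v = q/n = 0.1316/0.08 = 1.646 m/d → t_B = 685/1.646 = 416.3 d
Zone C: v = q/n = 0.1316/0.27 = 0.4876 m/d → t_C = 238/0.4876 = 488.1 d
Total t = 46.47 + 416.3 + 488.1 = 950.9 d

951 days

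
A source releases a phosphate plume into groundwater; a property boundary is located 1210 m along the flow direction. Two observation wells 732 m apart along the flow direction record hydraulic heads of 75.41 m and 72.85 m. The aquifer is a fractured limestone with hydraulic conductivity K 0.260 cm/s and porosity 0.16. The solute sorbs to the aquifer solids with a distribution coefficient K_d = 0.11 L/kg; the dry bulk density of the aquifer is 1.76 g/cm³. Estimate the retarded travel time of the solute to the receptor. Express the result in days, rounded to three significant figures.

Hydraulic gradient i = (75.41 − 72.85) / 732 = 2.56 / 732 = 0.003497
K = 0.260 cm/s × 864 = 224.6 m/d
Specific discharge q = 224.6 × 0.003497 = 0.7856 m/d
Average linear velocity = 0.7856 / 0.16 = 4.910 m/d
Retardation R = 1 + ρ_b·K_d/n = 1 + 1.76×0.11/0.16 = 2.210
Contaminant velocity v_c = v/R = 4.910/2.210 = 2.222 m/d
t = L/v_c = 1210/2.222 = 544.6 d

545 days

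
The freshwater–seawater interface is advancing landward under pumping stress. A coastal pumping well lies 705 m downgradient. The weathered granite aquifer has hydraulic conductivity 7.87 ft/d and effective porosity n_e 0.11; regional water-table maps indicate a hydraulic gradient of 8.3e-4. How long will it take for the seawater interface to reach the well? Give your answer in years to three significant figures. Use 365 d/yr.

K = 7.87 ft/d × 0.3048 = 2.399 m/d
q = Ki = 2.399 × 8.3e-4 = 0.001991 m/d
v = Ki/n = 2.399·8.3e-4/0.11 = 0.01810 m/d
t = L / v = 705 / 0.01810 = 38950 d
   = 38950 / 365 = 107 yr

107 years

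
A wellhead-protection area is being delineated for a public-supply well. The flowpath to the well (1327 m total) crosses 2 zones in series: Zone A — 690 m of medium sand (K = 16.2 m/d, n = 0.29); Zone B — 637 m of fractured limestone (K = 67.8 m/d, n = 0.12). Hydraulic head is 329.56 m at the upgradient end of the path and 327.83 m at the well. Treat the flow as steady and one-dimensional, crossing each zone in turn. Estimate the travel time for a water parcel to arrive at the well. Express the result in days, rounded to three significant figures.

Total head drop ΔH = 329.56 − 327.83 = 1.73 m
Continuity: the same q passes through each zone, so ΔH = q·Σ(L_j/K_j) — the zones act as resistances in series.
Σ(L/K) = 690/16.2 + 637/67.8 = 42.59 + 9.395 = 51.99 d
q = ΔH / Σ(L/K) = 1.73 / 51.99 = 0.03328 m/d (same in every zone)
Zone A: v = q/n = 0.03328/0.29 = 0.1147 m/d → t_A = 690/0.1147 = 6013 d
Zone B: v = q/n = 0.03328/0.12 = 0.2773 m/d → t_B = 637/0.2773 = 2297 d
Total t = 6013 + 2297 = 8310 d

8310 days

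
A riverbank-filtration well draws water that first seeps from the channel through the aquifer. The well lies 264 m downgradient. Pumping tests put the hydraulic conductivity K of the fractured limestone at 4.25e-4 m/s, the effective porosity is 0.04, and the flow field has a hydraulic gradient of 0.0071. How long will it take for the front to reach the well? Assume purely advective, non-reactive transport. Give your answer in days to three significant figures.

K = 4.25e-4 m/s × 86400 s/d = 36.72 m/d
Specific discharge q = 36.72 × 0.0071 = 0.2607 m/d
Seepage velocity v = q / n = 0.2607 / 0.04 = 6.518 m/d
t = L / v = 264 / 6.518 = 40.50 d

40.5 days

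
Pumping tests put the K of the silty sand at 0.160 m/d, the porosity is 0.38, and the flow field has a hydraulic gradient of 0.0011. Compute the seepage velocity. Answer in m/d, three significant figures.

Darcy flux q = K·i = 0.160 × 0.0011 = 1.760e-4 m/d
Seepage velocity v = q / n = 1.760e-4 / 0.38 = 4.632e-4 m/d

4.63e-4 m/d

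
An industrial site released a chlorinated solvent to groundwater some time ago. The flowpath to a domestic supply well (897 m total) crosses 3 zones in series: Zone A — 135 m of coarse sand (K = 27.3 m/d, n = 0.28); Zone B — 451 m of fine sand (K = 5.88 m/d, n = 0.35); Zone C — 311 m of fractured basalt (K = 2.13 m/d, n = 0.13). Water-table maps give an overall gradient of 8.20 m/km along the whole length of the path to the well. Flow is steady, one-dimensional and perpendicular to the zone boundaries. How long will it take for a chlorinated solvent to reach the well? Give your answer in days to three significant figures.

7310 days

Steady 1-D flow in series ⇒ the Darcy flux q is identical in every zone and the zone head losses add (resistances L/K in series).
Σ(L/K) = 135/27.3 + 451/5.88 + 311/2.13 = 4.945 + 76.70 + 146.0 = 227.7 d
K_eq = L_total / Σ(L/K) = 897 / 227.7 = 3.940 m/d
q = K_eq · i = 3.940 × 0.0082 = 0.03231 m/d (same in every zone)
Zone A: v = q/n = 0.03231/0.28 = 0.1154 m/d → t_A = 135/0.1154 = 1170 d
Zone B: v = q/n = 0.03231/0.35 = 0.09231 m/d → t_B = 451/0.09231 = 4886 d
Zone C: v = q/n = 0.03231/0.13 = 0.2485 m/d → t_C = 311/0.2485 = 1251 d
Total t = 1170 + 4886 + 1251 = 7307 d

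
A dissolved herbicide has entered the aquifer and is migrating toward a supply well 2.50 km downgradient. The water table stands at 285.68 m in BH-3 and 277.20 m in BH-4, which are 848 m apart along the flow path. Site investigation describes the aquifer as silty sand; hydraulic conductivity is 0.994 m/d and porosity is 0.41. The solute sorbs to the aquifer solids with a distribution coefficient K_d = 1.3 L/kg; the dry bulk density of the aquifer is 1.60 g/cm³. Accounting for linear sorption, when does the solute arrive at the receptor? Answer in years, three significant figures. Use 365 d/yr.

1720 years

Hydraulic gradient i = (285.68 − 277.20) / 848 = 8.48 / 848 = 0.01000
Specific discharge q = 0.994 × 0.01000 = 0.009940 m/d
v_s = q/n_e = 0.009940/0.41 = 0.02424 m/d
Retardation R = 1 + ρ_b·K_d/n = 1 + 1.60×1.3/0.41 = 6.073
Contaminant velocity v_c = v/R = 0.02424/6.073 = 0.003992 m/d
L = 2.50 km = 2500 m
t = L/v_c = 2500/0.003992 = 626300 d
   = 626300/365 = 1720 yr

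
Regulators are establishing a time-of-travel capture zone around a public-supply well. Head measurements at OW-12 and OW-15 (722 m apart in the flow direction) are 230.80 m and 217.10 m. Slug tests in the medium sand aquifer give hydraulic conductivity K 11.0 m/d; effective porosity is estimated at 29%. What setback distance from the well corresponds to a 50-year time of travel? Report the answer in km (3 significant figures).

Hydraulic gradient i = (230.80 − 217.10) / 722 = 13.70 / 722 = 0.01898
Darcy flux q = K·i = 11.0 × 0.01898 = 0.2087 m/d
Seepage velocity v = q / n = 0.2087 / 0.29 = 0.7197 m/d
T = 50 yr × 365 = 18250 d
L = v × T = 0.7197 × 18250 = 13140 m
   = 13.1 km

13.1 km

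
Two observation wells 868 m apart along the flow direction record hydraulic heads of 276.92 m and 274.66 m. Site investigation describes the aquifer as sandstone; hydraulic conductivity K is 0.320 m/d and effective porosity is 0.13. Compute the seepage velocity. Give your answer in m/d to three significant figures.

Hydraulic gradient i = (276.92 − 274.66) / 868 = 2.26 / 868 = 0.002604
Darcy flux q = K·i = 0.320 × 0.002604 = 8.332e-4 m/d
Seepage velocity v = q / n = 8.332e-4 / 0.13 = 0.006409 m/d

0.00641 m/d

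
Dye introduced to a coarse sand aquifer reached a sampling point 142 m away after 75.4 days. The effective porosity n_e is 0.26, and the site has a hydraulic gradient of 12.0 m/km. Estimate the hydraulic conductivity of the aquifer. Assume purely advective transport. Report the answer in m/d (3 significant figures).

v = L / t = 142 / 75.4 = 1.883 m/d
K = v · n / i = 1.883 × 0.26 / 0.012 = 40.8 m/d

40.8 m/d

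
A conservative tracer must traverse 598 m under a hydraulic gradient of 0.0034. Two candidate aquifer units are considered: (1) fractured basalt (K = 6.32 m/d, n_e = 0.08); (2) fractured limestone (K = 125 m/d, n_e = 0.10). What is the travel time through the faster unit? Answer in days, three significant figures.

141 days

Unit 1 (fractured basalt): v = 6.32×0.0034/0.08 = 0.2686 m/d, t = 598/0.2686 = 2226 d
Unit 2 (fractured limestone): v = 125×0.0034/0.10 = 4.250 m/d, t = 598/4.250 = 140.7 d
Faster unit: t = 141 d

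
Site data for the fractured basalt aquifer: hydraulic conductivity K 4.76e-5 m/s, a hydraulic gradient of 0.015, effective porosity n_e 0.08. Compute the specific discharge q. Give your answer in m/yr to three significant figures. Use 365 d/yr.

22.5 m/yr

K = 4.76e-5 m/s × 86400 s/d = 4.113 m/d
Specific discharge q = 4.113 × 0.015 = 0.06169 m/d
   = 0.06169 × 365 = 22.5 m/yr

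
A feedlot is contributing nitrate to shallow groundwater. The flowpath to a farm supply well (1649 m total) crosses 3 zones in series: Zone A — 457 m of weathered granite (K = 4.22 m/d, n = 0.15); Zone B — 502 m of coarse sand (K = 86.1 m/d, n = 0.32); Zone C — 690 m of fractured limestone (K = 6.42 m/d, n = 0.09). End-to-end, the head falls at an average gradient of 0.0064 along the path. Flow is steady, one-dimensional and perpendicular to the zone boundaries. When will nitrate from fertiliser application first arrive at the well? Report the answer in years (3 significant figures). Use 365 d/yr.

Steady 1-D flow in series ⇒ the Darcy flux q is identical in every zone and the zone head losses add (resistances L/K in series).
Σ(L/K) = 457/4.22 + 502/86.1 + 690/6.42 = 108.3 + 5.830 + 107.5 = 221.6 d
K_eq = L_total / Σ(L/K) = 1649 / 221.6 = 7.441 m/d
q = K_eq · i = 7.441 × 0.0064 = 0.04762 m/d (same in every zone)
Zone A: v = q/n = 0.04762/0.15 = 0.3175 m/d → t_A = 457/0.3175 = 1439 d
Zone B: v = q/n = 0.04762/0.32 = 0.1488 m/d → t_B = 502/0.1488 = 3373 d
Zone C: v = q/n = 0.04762/0.09 = 0.5292 m/d → t_C = 690/0.5292 = 1304 d
Total t = 1439 + 3373 + 1304 = 6116 d
   = 6116 / 365 = 16.8 yr

16.8 years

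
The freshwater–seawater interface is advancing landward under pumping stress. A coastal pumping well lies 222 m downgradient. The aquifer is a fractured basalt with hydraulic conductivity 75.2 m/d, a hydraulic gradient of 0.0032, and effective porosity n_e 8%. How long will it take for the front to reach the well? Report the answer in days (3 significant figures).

73.8 days

q = Ki = 75.2 × 0.0032 = 0.2406 m/d
v = Ki/n = 75.2·0.0032/0.08 = 3.008 m/d
t = L / v = 222 / 3.008 = 73.80 d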